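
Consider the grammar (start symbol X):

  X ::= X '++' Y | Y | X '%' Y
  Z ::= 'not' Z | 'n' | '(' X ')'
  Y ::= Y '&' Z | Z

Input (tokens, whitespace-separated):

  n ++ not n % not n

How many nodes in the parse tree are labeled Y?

[X [X [X [Y [Z n]]] ++ [Y [Z not [Z n]]]] % [Y [Z not [Z n]]]]

3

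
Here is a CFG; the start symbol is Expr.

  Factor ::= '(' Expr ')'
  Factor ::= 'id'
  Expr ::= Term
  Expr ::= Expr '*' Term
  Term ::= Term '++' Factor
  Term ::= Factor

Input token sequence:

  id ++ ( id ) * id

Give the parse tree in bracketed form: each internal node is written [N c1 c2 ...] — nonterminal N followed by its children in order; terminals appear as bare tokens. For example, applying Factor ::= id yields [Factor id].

[Expr [Expr [Term [Term [Factor id]] ++ [Factor ( [Expr [Term [Factor id]]] )]]] * [Term [Factor id]]]

Expr
Expr * Term
Term * Term
Term ++ Factor * Term
Factor ++ Factor * Term
id ++ Factor * Term
id ++ ( Expr ) * Term
id ++ ( Term ) * Term
id ++ ( Factor ) * Term
id ++ ( id ) * Term
id ++ ( id ) * Factor
id ++ ( id ) * id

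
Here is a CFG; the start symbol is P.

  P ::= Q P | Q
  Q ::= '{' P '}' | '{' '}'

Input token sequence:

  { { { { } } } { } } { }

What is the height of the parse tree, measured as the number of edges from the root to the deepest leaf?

8

[P [Q { [P [Q { [P [Q { [P [Q { }]] }]] }] [P [Q { }]]] }] [P [Q { }]]]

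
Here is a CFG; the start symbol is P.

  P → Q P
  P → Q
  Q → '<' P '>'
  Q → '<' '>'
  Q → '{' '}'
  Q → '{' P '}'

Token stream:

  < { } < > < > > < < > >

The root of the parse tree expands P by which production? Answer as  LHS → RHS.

[P [Q < [P [Q { }] [P [Q < >] [P [Q < >]]]] >] [P [Q < [P [Q < >]] >]]]

P → Q P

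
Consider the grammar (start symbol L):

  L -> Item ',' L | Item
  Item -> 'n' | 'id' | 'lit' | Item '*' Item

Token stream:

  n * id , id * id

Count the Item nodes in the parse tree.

6

[L [Item [Item n] * [Item id]] , [L [Item [Item id] * [Item id]]]]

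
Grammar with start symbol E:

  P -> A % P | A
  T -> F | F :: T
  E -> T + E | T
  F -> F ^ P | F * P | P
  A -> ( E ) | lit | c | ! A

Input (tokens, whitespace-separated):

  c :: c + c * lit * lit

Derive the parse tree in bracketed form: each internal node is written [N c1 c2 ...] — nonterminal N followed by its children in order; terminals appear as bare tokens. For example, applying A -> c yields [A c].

E
T + E
F :: T + E
P :: T + E
A :: T + E
c :: T + E
c :: F + E
c :: P + E
c :: A + E
c :: c + E
c :: c + T
c :: c + F
c :: c + F * P
c :: c + F * P * P
c :: c + P * P * P
c :: c + A * P * P
c :: c + c * P * P
c :: c + c * A * P
c :: c + c * lit * P
c :: c + c * lit * A
c :: c + c * lit * lit

[E [T [F [P [A c]]] :: [T [F [P [A c]]]]] + [E [T [F [F [F [P [A c]]] * [P [A lit]]] * [P [A lit]]]]]]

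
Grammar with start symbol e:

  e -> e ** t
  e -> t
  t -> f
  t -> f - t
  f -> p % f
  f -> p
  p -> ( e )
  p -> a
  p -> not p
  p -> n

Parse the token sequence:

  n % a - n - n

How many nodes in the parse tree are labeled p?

4

[e [t [f [p n] % [f [p a]]] - [t [f [p n]] - [t [f [p n]]]]]]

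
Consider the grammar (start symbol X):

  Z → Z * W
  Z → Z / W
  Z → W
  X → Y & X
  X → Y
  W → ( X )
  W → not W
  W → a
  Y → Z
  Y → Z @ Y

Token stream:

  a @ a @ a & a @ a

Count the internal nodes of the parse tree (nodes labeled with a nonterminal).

[X [Y [Z [W a]] @ [Y [Z [W a]] @ [Y [Z [W a]]]]] & [X [Y [Z [W a]] @ [Y [Z [W a]]]]]]

17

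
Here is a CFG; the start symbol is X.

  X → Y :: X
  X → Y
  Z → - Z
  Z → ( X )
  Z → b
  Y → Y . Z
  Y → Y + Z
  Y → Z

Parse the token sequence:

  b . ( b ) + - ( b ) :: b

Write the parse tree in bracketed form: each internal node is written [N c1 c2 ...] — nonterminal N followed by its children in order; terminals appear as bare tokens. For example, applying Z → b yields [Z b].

[X [Y [Y [Y [Z b]] . [Z ( [X [Y [Z b]]] )]] + [Z - [Z ( [X [Y [Z b]]] )]]] :: [X [Y [Z b]]]]

X
Y :: X
Y + Z :: X
Y . Z + Z :: X
Z . Z + Z :: X
b . Z + Z :: X
b . ( X ) + Z :: X
b . ( Y ) + Z :: X
b . ( Z ) + Z :: X
b . ( b ) + Z :: X
b . ( b ) + - Z :: X
b . ( b ) + - ( X ) :: X
b . ( b ) + - ( Y ) :: X
b . ( b ) + - ( Z ) :: X
b . ( b ) + - ( b ) :: X
b . ( b ) + - ( b ) :: Y
b . ( b ) + - ( b ) :: Z
b . ( b ) + - ( b ) :: b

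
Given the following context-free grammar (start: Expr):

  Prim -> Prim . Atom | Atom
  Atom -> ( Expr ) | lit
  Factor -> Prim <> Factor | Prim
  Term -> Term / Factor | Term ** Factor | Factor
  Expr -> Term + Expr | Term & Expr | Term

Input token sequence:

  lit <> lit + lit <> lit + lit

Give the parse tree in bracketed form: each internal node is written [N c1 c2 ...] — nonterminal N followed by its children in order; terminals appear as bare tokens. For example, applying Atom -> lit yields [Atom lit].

Expr
Term + Expr
Factor + Expr
Prim <> Factor + Expr
Atom <> Factor + Expr
lit <> Factor + Expr
lit <> Prim + Expr
lit <> Atom + Expr
lit <> lit + Expr
lit <> lit + Term + Expr
lit <> lit + Factor + Expr
lit <> lit + Prim <> Factor + Expr
lit <> lit + Atom <> Factor + Expr
lit <> lit + lit <> Factor + Expr
lit <> lit + lit <> Prim + Expr
lit <> lit + lit <> Atom + Expr
lit <> lit + lit <> lit + Expr
lit <> lit + lit <> lit + Term
lit <> lit + lit <> lit + Factor
lit <> lit + lit <> lit + Prim
lit <> lit + lit <> lit + Atom
lit <> lit + lit <> lit + lit

[Expr [Term [Factor [Prim [Atom lit]] <> [Factor [Prim [Atom lit]]]]] + [Expr [Term [Factor [Prim [Atom lit]] <> [Factor [Prim [Atom lit]]]]] + [Expr [Term [Factor [Prim [Atom lit]]]]]]]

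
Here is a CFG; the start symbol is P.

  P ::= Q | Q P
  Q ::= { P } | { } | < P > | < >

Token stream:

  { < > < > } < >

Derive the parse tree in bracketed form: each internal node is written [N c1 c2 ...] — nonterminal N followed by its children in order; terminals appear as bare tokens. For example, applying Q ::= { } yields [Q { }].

P
Q P
{ P } P
{ Q P } P
{ < > P } P
{ < > Q } P
{ < > < > } P
{ < > < > } Q
{ < > < > } < >

[P [Q { [P [Q < >] [P [Q < >]]] }] [P [Q < >]]]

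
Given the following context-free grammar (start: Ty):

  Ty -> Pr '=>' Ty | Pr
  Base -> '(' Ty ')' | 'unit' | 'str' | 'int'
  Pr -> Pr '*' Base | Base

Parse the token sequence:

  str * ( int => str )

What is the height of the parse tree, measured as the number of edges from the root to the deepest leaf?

7

[Ty [Pr [Pr [Base str]] * [Base ( [Ty [Pr [Base int]] => [Ty [Pr [Base str]]]] )]]]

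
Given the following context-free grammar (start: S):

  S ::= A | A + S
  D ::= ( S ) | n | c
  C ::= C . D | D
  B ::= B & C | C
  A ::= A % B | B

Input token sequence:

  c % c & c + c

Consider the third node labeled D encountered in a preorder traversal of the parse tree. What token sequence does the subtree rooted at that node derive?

[S [A [A [B [C [D c]]]] % [B [B [C [D c]]] & [C [D c]]]] + [S [A [B [C [D c]]]]]]

c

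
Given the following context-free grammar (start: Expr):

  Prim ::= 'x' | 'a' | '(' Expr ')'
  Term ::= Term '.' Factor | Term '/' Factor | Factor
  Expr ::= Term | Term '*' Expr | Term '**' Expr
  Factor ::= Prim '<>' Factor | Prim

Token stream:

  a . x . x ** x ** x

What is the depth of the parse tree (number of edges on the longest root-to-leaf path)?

[Expr [Term [Term [Term [Factor [Prim a]]] . [Factor [Prim x]]] . [Factor [Prim x]]] ** [Expr [Term [Factor [Prim x]]] ** [Expr [Term [Factor [Prim x]]]]]]

6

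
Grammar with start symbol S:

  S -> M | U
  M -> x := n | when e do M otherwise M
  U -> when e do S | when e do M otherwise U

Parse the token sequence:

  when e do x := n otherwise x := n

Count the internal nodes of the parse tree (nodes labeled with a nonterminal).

[S [M when e do [M x := n] otherwise [M x := n]]]

4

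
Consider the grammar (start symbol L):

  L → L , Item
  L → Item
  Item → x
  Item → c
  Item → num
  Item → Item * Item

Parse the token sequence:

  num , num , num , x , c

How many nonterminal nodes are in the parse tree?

10

[L [L [L [L [L [Item num]] , [Item num]] , [Item num]] , [Item x]] , [Item c]]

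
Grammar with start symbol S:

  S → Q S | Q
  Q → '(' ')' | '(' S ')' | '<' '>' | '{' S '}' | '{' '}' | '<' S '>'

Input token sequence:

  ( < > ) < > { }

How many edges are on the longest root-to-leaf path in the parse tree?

4

[S [Q ( [S [Q < >]] )] [S [Q < >] [S [Q { }]]]]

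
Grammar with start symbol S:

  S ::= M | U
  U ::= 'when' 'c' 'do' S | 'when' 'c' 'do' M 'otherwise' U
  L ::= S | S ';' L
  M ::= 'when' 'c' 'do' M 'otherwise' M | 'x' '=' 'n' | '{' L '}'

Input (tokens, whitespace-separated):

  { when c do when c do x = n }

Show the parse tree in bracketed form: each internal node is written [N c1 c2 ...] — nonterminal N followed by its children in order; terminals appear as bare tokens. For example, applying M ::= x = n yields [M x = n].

S
M
{ L }
{ S }
{ U }
{ when c do S }
{ when c do U }
{ when c do when c do S }
{ when c do when c do M }
{ when c do when c do x = n }

[S [M { [L [S [U when c do [S [U when c do [S [M x = n]]]]]]] }]]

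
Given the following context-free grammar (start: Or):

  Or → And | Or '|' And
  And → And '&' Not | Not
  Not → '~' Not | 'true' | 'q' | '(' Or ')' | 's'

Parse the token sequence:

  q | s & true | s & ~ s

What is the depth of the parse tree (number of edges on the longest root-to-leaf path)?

[Or [Or [Or [And [Not q]]] | [And [And [Not s]] & [Not true]]] | [And [And [Not s]] & [Not ~ [Not s]]]]

5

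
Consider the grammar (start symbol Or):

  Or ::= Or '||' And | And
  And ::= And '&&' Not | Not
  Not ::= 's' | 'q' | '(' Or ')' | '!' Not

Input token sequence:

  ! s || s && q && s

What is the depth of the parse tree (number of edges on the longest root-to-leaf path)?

[Or [Or [And [Not ! [Not s]]]] || [And [And [And [Not s]] && [Not q]] && [Not s]]]

5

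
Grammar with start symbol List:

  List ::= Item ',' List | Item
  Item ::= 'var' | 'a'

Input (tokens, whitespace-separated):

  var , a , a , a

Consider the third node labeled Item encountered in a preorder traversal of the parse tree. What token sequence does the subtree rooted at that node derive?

a

[List [Item var] , [List [Item a] , [List [Item a] , [List [Item a]]]]]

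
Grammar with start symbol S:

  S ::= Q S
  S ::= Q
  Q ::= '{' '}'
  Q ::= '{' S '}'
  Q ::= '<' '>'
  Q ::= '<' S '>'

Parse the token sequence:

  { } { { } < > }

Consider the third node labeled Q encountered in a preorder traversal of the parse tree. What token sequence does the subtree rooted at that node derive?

{ }

[S [Q { }] [S [Q { [S [Q { }] [S [Q < >]]] }]]]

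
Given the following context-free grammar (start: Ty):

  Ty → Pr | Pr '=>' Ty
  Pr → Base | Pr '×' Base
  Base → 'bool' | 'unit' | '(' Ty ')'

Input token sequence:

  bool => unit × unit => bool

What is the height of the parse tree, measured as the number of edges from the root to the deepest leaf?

[Ty [Pr [Base bool]] => [Ty [Pr [Pr [Base unit]] × [Base unit]] => [Ty [Pr [Base bool]]]]]

5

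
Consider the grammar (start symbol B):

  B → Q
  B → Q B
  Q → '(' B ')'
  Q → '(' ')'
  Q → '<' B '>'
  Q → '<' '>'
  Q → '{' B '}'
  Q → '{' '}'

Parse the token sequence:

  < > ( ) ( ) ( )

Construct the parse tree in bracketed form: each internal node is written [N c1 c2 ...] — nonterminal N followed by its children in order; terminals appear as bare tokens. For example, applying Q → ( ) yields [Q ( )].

B
Q B
< > B
< > Q B
< > ( ) B
< > ( ) Q B
< > ( ) ( ) B
< > ( ) ( ) Q
< > ( ) ( ) ( )

[B [Q < >] [B [Q ( )] [B [Q ( )] [B [Q ( )]]]]]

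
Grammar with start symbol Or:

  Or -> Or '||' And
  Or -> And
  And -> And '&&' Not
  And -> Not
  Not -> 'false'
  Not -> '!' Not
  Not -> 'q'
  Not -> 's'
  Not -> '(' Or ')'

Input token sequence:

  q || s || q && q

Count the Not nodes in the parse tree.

4

[Or [Or [Or [And [Not q]]] || [And [Not s]]] || [And [And [Not q]] && [Not q]]]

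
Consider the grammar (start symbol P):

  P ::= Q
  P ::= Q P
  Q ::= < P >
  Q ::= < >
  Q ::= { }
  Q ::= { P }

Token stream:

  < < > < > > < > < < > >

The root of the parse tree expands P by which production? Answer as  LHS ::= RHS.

[P [Q < [P [Q < >] [P [Q < >]]] >] [P [Q < >] [P [Q < [P [Q < >]] >]]]]

P ::= Q P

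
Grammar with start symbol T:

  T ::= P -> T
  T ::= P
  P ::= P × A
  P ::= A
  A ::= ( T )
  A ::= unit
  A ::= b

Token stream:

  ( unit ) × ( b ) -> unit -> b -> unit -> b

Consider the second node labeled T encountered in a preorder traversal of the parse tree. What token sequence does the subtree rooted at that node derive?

[T [P [P [A ( [T [P [A unit]]] )]] × [A ( [T [P [A b]]] )]] -> [T [P [A unit]] -> [T [P [A b]] -> [T [P [A unit]] -> [T [P [A b]]]]]]]

unit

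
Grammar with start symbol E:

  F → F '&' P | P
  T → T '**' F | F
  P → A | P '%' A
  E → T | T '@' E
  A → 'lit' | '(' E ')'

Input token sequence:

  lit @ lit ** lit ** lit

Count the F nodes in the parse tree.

[E [T [F [P [A lit]]]] @ [E [T [T [T [F [P [A lit]]]] ** [F [P [A lit]]]] ** [F [P [A lit]]]]]]

4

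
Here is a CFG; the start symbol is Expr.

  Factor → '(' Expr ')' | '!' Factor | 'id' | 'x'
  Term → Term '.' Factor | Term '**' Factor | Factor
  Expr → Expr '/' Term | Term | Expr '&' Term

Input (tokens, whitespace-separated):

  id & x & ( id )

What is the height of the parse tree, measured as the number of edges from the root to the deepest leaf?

6

[Expr [Expr [Expr [Term [Factor id]]] & [Term [Factor x]]] & [Term [Factor ( [Expr [Term [Factor id]]] )]]]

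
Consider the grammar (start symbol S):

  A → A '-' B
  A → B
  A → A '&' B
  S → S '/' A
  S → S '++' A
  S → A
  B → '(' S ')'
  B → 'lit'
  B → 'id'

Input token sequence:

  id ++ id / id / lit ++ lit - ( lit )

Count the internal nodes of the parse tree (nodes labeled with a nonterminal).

20

[S [S [S [S [S [A [B id]]] ++ [A [B id]]] / [A [B id]]] / [A [B lit]]] ++ [A [A [B lit]] - [B ( [S [A [B lit]]] )]]]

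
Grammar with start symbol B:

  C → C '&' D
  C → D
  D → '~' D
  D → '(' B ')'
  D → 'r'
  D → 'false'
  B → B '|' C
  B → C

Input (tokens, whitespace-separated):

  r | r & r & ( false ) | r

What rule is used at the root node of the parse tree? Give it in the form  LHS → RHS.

[B [B [B [C [D r]]] | [C [C [C [D r]] & [D r]] & [D ( [B [C [D false]]] )]]] | [C [D r]]]

B → B '|' C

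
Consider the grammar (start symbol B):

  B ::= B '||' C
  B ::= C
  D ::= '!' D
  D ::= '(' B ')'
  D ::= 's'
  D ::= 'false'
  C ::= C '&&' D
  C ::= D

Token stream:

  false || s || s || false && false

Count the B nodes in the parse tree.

[B [B [B [B [C [D false]]] || [C [D s]]] || [C [D s]]] || [C [C [D false]] && [D false]]]

4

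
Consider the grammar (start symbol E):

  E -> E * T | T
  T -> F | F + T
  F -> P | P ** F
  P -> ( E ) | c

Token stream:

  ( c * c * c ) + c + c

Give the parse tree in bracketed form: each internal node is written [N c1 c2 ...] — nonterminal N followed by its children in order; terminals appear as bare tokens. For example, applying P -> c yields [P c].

E
T
F + T
P + T
( E ) + T
( E * T ) + T
( E * T * T ) + T
( T * T * T ) + T
( F * T * T ) + T
( P * T * T ) + T
( c * T * T ) + T
( c * F * T ) + T
( c * P * T ) + T
( c * c * T ) + T
( c * c * F ) + T
( c * c * P ) + T
( c * c * c ) + T
( c * c * c ) + F + T
( c * c * c ) + P + T
( c * c * c ) + c + T
( c * c * c ) + c + F
( c * c * c ) + c + P
( c * c * c ) + c + c

[E [T [F [P ( [E [E [E [T [F [P c]]]] * [T [F [P c]]]] * [T [F [P c]]]] )]] + [T [F [P c]] + [T [F [P c]]]]]]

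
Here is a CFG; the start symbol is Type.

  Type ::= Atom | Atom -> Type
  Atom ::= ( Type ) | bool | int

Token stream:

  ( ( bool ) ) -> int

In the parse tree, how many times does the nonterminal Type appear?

4

[Type [Atom ( [Type [Atom ( [Type [Atom bool]] )]] )] -> [Type [Atom int]]]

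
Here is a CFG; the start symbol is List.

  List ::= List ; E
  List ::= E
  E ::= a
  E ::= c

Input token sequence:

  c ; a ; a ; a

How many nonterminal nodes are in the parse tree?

8

[List [List [List [List [E c]] ; [E a]] ; [E a]] ; [E a]]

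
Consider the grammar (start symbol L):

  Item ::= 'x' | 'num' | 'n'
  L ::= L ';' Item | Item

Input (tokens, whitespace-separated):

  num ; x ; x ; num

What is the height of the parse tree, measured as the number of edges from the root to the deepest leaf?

5

[L [L [L [L [Item num]] ; [Item x]] ; [Item x]] ; [Item num]]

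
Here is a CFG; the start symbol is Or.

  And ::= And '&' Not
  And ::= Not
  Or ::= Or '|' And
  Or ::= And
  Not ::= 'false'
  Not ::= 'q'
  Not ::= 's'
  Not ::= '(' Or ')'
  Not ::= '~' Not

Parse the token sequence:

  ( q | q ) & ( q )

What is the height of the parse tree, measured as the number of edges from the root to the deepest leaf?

8

[Or [And [And [Not ( [Or [Or [And [Not q]]] | [And [Not q]]] )]] & [Not ( [Or [And [Not q]]] )]]]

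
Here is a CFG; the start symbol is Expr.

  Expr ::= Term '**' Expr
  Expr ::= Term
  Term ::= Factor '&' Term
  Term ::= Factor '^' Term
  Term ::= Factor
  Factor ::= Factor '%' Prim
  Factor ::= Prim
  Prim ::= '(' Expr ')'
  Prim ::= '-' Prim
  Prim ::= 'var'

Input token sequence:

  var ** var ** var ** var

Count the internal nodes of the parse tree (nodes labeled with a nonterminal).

[Expr [Term [Factor [Prim var]]] ** [Expr [Term [Factor [Prim var]]] ** [Expr [Term [Factor [Prim var]]] ** [Expr [Term [Factor [Prim var]]]]]]]

16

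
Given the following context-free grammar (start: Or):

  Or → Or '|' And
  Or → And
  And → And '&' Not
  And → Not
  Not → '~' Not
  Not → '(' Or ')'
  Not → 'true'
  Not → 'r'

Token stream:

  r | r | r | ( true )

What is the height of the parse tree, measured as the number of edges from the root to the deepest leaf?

6

[Or [Or [Or [Or [And [Not r]]] | [And [Not r]]] | [And [Not r]]] | [And [Not ( [Or [And [Not true]]] )]]]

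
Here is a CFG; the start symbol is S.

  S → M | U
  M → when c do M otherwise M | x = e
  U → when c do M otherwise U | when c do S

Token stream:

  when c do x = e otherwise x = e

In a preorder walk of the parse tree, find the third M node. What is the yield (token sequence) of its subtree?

x = e

[S [M when c do [M x = e] otherwise [M x = e]]]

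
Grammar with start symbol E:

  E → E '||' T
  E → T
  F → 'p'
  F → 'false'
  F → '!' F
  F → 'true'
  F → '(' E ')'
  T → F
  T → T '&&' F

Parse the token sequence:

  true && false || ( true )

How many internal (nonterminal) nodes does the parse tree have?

11

[E [E [T [T [F true]] && [F false]]] || [T [F ( [E [T [F true]]] )]]]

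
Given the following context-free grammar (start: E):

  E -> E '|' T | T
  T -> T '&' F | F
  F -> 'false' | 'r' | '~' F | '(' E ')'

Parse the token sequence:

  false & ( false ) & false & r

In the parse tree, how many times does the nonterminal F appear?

[E [T [T [T [T [F false]] & [F ( [E [T [F false]]] )]] & [F false]] & [F r]]]

5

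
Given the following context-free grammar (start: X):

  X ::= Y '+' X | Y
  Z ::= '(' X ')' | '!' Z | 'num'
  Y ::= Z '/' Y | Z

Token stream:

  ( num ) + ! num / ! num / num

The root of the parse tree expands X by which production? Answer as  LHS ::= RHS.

[X [Y [Z ( [X [Y [Z num]]] )]] + [X [Y [Z ! [Z num]] / [Y [Z ! [Z num]] / [Y [Z num]]]]]]

X ::= Y '+' X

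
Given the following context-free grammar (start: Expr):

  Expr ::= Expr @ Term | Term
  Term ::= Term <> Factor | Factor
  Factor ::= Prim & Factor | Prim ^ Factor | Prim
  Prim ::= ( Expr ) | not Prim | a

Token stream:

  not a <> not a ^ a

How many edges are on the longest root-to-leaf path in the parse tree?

[Expr [Term [Term [Factor [Prim not [Prim a]]]] <> [Factor [Prim not [Prim a]] ^ [Factor [Prim a]]]]]

6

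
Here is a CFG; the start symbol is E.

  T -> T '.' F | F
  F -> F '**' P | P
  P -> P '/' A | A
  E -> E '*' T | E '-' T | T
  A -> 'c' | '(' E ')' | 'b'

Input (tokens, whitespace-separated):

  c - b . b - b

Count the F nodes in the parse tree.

[E [E [E [T [F [P [A c]]]]] - [T [T [F [P [A b]]]] . [F [P [A b]]]]] - [T [F [P [A b]]]]]

4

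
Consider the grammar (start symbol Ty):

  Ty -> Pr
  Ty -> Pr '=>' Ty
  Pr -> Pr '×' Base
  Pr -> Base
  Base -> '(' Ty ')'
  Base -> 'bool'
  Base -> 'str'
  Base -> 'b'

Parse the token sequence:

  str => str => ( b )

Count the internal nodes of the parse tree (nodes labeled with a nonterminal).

[Ty [Pr [Base str]] => [Ty [Pr [Base str]] => [Ty [Pr [Base ( [Ty [Pr [Base b]]] )]]]]]

12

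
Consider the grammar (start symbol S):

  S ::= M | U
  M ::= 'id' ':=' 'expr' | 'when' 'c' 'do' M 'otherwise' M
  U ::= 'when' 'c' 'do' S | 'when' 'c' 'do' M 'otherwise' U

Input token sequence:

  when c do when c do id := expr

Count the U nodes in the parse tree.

2

[S [U when c do [S [U when c do [S [M id := expr]]]]]]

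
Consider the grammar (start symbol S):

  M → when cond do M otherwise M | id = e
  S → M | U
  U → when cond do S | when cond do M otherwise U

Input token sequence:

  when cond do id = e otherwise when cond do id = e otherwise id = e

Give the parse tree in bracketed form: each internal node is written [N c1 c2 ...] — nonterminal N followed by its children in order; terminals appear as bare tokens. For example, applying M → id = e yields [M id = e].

[S [M when cond do [M id = e] otherwise [M when cond do [M id = e] otherwise [M id = e]]]]

S
M
when cond do M otherwise M
when cond do id = e otherwise M
when cond do id = e otherwise when cond do M otherwise M
when cond do id = e otherwise when cond do id = e otherwise M
when cond do id = e otherwise when cond do id = e otherwise id = e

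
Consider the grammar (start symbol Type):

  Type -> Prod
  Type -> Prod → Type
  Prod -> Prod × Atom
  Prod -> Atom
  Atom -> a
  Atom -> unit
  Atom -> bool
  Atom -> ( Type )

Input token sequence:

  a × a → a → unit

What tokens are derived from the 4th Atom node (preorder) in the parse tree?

unit

[Type [Prod [Prod [Atom a]] × [Atom a]] → [Type [Prod [Atom a]] → [Type [Prod [Atom unit]]]]]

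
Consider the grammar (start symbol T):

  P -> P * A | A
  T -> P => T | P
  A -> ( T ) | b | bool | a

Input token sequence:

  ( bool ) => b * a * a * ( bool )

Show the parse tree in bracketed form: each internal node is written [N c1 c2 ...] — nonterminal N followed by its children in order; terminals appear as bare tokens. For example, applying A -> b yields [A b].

[T [P [A ( [T [P [A bool]]] )]] => [T [P [P [P [P [A b]] * [A a]] * [A a]] * [A ( [T [P [A bool]]] )]]]]

T
P => T
A => T
( T ) => T
( P ) => T
( A ) => T
( bool ) => T
( bool ) => P
( bool ) => P * A
( bool ) => P * A * A
( bool ) => P * A * A * A
( bool ) => A * A * A * A
( bool ) => b * A * A * A
( bool ) => b * a * A * A
( bool ) => b * a * a * A
( bool ) => b * a * a * ( T )
( bool ) => b * a * a * ( P )
( bool ) => b * a * a * ( A )
( bool ) => b * a * a * ( bool )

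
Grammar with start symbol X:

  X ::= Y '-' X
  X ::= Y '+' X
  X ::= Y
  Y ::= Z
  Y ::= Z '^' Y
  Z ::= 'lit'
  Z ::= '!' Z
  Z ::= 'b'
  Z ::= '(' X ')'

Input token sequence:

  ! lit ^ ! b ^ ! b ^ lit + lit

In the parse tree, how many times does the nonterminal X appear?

[X [Y [Z ! [Z lit]] ^ [Y [Z ! [Z b]] ^ [Y [Z ! [Z b]] ^ [Y [Z lit]]]]] + [X [Y [Z lit]]]]

2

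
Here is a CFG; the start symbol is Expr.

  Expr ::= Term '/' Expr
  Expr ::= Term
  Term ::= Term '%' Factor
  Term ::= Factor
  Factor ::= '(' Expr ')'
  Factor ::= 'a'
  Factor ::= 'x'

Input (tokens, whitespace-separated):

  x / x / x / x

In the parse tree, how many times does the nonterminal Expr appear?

4

[Expr [Term [Factor x]] / [Expr [Term [Factor x]] / [Expr [Term [Factor x]] / [Expr [Term [Factor x]]]]]]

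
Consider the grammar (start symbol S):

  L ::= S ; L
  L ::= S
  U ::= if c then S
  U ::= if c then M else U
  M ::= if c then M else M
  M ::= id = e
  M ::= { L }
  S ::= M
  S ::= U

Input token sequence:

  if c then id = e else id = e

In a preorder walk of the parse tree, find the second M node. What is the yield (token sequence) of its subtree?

[S [M if c then [M id = e] else [M id = e]]]

id = e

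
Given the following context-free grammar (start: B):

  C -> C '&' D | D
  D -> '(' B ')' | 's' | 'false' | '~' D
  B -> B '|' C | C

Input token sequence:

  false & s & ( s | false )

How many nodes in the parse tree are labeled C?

[B [C [C [C [D false]] & [D s]] & [D ( [B [B [C [D s]]] | [C [D false]]] )]]]

5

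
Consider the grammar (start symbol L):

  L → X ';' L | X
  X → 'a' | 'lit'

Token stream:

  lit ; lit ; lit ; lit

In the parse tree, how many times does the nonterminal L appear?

4

[L [X lit] ; [L [X lit] ; [L [X lit] ; [L [X lit]]]]]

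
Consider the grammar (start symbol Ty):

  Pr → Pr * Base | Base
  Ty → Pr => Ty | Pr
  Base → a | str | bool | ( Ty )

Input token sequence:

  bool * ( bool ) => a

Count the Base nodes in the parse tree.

4

[Ty [Pr [Pr [Base bool]] * [Base ( [Ty [Pr [Base bool]]] )]] => [Ty [Pr [Base a]]]]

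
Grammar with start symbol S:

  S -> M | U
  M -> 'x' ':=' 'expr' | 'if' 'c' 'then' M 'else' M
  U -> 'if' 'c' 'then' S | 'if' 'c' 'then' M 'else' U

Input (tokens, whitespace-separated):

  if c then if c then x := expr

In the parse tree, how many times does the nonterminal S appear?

3

[S [U if c then [S [U if c then [S [M x := expr]]]]]]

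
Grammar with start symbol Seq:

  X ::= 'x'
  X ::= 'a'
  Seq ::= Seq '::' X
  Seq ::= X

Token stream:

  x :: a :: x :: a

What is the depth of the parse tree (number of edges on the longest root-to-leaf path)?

[Seq [Seq [Seq [Seq [X x]] :: [X a]] :: [X x]] :: [X a]]

5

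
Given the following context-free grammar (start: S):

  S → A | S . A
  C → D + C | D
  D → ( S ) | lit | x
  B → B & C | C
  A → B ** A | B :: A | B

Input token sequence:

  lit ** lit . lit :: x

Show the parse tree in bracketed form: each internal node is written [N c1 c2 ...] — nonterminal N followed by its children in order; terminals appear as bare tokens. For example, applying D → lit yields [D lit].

S
S . A
A . A
B ** A . A
C ** A . A
D ** A . A
lit ** A . A
lit ** B . A
lit ** C . A
lit ** D . A
lit ** lit . A
lit ** lit . B :: A
lit ** lit . C :: A
lit ** lit . D :: A
lit ** lit . lit :: A
lit ** lit . lit :: B
lit ** lit . lit :: C
lit ** lit . lit :: D
lit ** lit . lit :: x

[S [S [A [B [C [D lit]]] ** [A [B [C [D lit]]]]]] . [A [B [C [D lit]]] :: [A [B [C [D x]]]]]]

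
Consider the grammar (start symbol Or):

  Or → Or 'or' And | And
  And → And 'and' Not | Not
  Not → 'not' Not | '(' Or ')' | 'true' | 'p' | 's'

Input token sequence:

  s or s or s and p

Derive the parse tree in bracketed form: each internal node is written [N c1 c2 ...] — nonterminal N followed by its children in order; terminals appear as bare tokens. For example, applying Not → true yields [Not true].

[Or [Or [Or [And [Not s]]] or [And [Not s]]] or [And [And [Not s]] and [Not p]]]

Or
Or or And
Or or And or And
And or And or And
Not or And or And
s or And or And
s or Not or And
s or s or And
s or s or And and Not
s or s or Not and Not
s or s or s and Not
s or s or s and p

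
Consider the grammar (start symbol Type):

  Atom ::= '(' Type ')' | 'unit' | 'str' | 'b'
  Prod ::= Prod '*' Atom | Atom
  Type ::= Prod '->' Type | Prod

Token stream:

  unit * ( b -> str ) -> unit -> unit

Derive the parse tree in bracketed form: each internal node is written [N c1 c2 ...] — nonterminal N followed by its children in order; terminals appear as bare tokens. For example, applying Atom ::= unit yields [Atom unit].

[Type [Prod [Prod [Atom unit]] * [Atom ( [Type [Prod [Atom b]] -> [Type [Prod [Atom str]]]] )]] -> [Type [Prod [Atom unit]] -> [Type [Prod [Atom unit]]]]]

Type
Prod -> Type
Prod * Atom -> Type
Atom * Atom -> Type
unit * Atom -> Type
unit * ( Type ) -> Type
unit * ( Prod -> Type ) -> Type
unit * ( Atom -> Type ) -> Type
unit * ( b -> Type ) -> Type
unit * ( b -> Prod ) -> Type
unit * ( b -> Atom ) -> Type
unit * ( b -> str ) -> Type
unit * ( b -> str ) -> Prod -> Type
unit * ( b -> str ) -> Atom -> Type
unit * ( b -> str ) -> unit -> Type
unit * ( b -> str ) -> unit -> Prod
unit * ( b -> str ) -> unit -> Atom
unit * ( b -> str ) -> unit -> unit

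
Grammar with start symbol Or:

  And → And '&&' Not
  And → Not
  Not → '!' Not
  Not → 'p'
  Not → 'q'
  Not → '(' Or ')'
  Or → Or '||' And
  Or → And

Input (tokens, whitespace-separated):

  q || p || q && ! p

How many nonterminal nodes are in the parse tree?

12

[Or [Or [Or [And [Not q]]] || [And [Not p]]] || [And [And [Not q]] && [Not ! [Not p]]]]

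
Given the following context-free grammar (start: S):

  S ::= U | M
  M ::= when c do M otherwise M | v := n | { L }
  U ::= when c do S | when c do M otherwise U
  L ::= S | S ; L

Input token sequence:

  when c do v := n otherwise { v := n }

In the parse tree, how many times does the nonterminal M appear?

[S [M when c do [M v := n] otherwise [M { [L [S [M v := n]]] }]]]

4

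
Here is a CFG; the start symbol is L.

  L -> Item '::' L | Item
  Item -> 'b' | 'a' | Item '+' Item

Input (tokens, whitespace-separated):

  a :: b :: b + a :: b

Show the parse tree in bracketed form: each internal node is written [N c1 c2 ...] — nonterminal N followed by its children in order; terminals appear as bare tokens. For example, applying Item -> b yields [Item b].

L
Item :: L
a :: L
a :: Item :: L
a :: b :: L
a :: b :: Item :: L
a :: b :: Item + Item :: L
a :: b :: b + Item :: L
a :: b :: b + a :: L
a :: b :: b + a :: Item
a :: b :: b + a :: b

[L [Item a] :: [L [Item b] :: [L [Item [Item b] + [Item a]] :: [L [Item b]]]]]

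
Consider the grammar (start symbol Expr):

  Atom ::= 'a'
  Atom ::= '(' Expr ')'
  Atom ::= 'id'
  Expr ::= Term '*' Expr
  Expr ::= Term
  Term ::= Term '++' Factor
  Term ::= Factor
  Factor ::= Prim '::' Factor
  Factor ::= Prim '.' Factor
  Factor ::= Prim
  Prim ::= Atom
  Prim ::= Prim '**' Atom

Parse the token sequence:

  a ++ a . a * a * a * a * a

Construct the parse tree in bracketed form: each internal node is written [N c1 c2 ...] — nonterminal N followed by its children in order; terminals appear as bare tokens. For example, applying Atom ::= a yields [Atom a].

[Expr [Term [Term [Factor [Prim [Atom a]]]] ++ [Factor [Prim [Atom a]] . [Factor [Prim [Atom a]]]]] * [Expr [Term [Factor [Prim [Atom a]]]] * [Expr [Term [Factor [Prim [Atom a]]]] * [Expr [Term [Factor [Prim [Atom a]]]] * [Expr [Term [Factor [Prim [Atom a]]]]]]]]]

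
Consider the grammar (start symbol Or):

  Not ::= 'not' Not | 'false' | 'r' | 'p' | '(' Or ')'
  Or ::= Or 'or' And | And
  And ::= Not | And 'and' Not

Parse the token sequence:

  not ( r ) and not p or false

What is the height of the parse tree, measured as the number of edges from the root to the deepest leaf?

[Or [Or [And [And [Not not [Not ( [Or [And [Not r]]] )]]] and [Not not [Not p]]]] or [And [Not false]]]

9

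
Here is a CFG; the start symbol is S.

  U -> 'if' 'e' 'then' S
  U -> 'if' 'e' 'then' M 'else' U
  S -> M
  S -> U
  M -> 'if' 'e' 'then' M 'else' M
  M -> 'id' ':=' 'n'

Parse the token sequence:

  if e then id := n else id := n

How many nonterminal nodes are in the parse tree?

4

[S [M if e then [M id := n] else [M id := n]]]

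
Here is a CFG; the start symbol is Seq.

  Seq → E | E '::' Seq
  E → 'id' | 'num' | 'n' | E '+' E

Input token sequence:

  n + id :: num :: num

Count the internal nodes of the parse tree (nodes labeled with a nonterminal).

8

[Seq [E [E n] + [E id]] :: [Seq [E num] :: [Seq [E num]]]]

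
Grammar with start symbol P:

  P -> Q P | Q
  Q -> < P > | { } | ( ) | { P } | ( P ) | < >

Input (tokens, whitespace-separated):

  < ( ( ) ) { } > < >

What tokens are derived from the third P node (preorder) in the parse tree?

( )

[P [Q < [P [Q ( [P [Q ( )]] )] [P [Q { }]]] >] [P [Q < >]]]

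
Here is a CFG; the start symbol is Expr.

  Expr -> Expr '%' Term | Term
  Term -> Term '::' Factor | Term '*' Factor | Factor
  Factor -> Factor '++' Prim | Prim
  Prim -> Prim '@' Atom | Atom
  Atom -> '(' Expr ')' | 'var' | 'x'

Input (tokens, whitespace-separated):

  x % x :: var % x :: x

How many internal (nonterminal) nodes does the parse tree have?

[Expr [Expr [Expr [Term [Factor [Prim [Atom x]]]]] % [Term [Term [Factor [Prim [Atom x]]]] :: [Factor [Prim [Atom var]]]]] % [Term [Term [Factor [Prim [Atom x]]]] :: [Factor [Prim [Atom x]]]]]

23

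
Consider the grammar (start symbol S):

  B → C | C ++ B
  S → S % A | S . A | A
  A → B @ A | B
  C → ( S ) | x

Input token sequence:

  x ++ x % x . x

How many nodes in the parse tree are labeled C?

[S [S [S [A [B [C x] ++ [B [C x]]]]] % [A [B [C x]]]] . [A [B [C x]]]]

4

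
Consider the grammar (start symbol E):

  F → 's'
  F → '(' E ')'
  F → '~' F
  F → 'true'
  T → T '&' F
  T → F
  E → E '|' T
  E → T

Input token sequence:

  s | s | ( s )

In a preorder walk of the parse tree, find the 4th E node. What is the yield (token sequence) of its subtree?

[E [E [E [T [F s]]] | [T [F s]]] | [T [F ( [E [T [F s]]] )]]]

s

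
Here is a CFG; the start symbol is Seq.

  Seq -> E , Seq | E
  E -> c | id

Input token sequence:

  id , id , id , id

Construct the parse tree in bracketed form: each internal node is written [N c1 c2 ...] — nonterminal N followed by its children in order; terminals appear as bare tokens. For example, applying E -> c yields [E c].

Seq
E , Seq
id , Seq
id , E , Seq
id , id , Seq
id , id , E , Seq
id , id , id , Seq
id , id , id , E
id , id , id , id

[Seq [E id] , [Seq [E id] , [Seq [E id] , [Seq [E id]]]]]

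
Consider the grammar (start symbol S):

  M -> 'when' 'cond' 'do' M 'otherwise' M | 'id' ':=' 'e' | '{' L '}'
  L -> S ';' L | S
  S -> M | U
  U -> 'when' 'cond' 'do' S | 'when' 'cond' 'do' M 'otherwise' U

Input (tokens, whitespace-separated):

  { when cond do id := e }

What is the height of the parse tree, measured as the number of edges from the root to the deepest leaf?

[S [M { [L [S [U when cond do [S [M id := e]]]]] }]]

7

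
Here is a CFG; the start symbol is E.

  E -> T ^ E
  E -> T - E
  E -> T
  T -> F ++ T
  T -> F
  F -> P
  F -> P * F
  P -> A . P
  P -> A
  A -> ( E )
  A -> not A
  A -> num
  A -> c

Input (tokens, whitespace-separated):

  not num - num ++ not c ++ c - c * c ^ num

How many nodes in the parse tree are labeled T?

6

[E [T [F [P [A not [A num]]]]] - [E [T [F [P [A num]]] ++ [T [F [P [A not [A c]]]] ++ [T [F [P [A c]]]]]] - [E [T [F [P [A c]] * [F [P [A c]]]]] ^ [E [T [F [P [A num]]]]]]]]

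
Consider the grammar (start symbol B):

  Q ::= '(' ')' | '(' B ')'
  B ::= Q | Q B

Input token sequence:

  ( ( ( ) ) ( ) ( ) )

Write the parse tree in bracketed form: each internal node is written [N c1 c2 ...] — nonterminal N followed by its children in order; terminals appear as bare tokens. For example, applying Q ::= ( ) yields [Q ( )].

B
Q
( B )
( Q B )
( ( B ) B )
( ( Q ) B )
( ( ( ) ) B )
( ( ( ) ) Q B )
( ( ( ) ) ( ) B )
( ( ( ) ) ( ) Q )
( ( ( ) ) ( ) ( ) )

[B [Q ( [B [Q ( [B [Q ( )]] )] [B [Q ( )] [B [Q ( )]]]] )]]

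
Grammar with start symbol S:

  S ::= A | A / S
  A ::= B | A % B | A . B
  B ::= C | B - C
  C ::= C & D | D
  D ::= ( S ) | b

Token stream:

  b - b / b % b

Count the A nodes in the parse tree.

3

[S [A [B [B [C [D b]]] - [C [D b]]]] / [S [A [A [B [C [D b]]]] % [B [C [D b]]]]]]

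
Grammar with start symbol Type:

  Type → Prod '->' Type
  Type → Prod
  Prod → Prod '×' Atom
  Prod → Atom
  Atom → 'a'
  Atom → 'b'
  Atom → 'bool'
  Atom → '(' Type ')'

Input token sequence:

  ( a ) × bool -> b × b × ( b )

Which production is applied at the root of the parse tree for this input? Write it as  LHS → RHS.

[Type [Prod [Prod [Atom ( [Type [Prod [Atom a]]] )]] × [Atom bool]] -> [Type [Prod [Prod [Prod [Atom b]] × [Atom b]] × [Atom ( [Type [Prod [Atom b]]] )]]]]

Type → Prod '->' Type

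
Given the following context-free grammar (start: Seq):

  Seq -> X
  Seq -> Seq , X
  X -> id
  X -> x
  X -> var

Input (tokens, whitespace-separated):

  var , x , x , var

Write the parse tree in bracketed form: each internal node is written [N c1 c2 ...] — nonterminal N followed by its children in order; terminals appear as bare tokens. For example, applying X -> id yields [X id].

Seq
Seq , X
Seq , X , X
Seq , X , X , X
X , X , X , X
var , X , X , X
var , x , X , X
var , x , x , X
var , x , x , var

[Seq [Seq [Seq [Seq [X var]] , [X x]] , [X x]] , [X var]]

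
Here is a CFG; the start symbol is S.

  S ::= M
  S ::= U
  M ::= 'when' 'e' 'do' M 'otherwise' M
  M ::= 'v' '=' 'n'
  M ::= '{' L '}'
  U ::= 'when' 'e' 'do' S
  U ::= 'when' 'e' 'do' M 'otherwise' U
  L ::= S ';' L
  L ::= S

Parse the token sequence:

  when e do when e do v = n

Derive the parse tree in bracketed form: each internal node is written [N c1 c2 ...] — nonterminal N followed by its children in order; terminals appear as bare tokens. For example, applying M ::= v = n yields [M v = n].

[S [U when e do [S [U when e do [S [M v = n]]]]]]

S
U
when e do S
when e do U
when e do when e do S
when e do when e do M
when e do when e do v = n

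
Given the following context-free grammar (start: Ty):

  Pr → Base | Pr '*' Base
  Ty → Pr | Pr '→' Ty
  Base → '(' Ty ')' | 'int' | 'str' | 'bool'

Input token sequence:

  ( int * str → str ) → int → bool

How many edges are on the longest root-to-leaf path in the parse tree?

[Ty [Pr [Base ( [Ty [Pr [Pr [Base int]] * [Base str]] → [Ty [Pr [Base str]]]] )]] → [Ty [Pr [Base int]] → [Ty [Pr [Base bool]]]]]

7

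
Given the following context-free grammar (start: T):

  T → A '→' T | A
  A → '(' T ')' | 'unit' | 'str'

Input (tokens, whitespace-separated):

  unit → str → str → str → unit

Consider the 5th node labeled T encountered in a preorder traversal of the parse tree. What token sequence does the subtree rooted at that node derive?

[T [A unit] → [T [A str] → [T [A str] → [T [A str] → [T [A unit]]]]]]

unit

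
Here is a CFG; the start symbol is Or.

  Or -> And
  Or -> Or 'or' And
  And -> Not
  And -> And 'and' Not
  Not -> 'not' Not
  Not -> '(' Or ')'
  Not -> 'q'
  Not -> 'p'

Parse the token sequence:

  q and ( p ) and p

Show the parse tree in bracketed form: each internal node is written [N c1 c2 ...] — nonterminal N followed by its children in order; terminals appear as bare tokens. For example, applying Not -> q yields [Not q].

[Or [And [And [And [Not q]] and [Not ( [Or [And [Not p]]] )]] and [Not p]]]

Or
And
And and Not
And and Not and Not
Not and Not and Not
q and Not and Not
q and ( Or ) and Not
q and ( And ) and Not
q and ( Not ) and Not
q and ( p ) and Not
q and ( p ) and p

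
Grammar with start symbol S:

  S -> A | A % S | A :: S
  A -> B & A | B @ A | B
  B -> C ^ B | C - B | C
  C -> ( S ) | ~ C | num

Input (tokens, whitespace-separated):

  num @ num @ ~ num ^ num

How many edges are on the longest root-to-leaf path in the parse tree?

[S [A [B [C num]] @ [A [B [C num]] @ [A [B [C ~ [C num]] ^ [B [C num]]]]]]]

7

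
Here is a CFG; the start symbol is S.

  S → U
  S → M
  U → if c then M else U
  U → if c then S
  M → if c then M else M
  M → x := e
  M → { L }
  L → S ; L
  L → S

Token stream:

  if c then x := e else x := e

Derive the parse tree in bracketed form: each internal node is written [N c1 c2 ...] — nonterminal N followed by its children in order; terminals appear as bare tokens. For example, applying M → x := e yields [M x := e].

S
M
if c then M else M
if c then x := e else M
if c then x := e else x := e

[S [M if c then [M x := e] else [M x := e]]]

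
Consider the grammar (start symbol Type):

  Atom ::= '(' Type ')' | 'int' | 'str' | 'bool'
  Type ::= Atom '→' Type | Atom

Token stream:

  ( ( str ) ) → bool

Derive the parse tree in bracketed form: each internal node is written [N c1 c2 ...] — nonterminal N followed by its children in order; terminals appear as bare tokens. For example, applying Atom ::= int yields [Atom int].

Type
Atom → Type
( Type ) → Type
( Atom ) → Type
( ( Type ) ) → Type
( ( Atom ) ) → Type
( ( str ) ) → Type
( ( str ) ) → Atom
( ( str ) ) → bool

[Type [Atom ( [Type [Atom ( [Type [Atom str]] )]] )] → [Type [Atom bool]]]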